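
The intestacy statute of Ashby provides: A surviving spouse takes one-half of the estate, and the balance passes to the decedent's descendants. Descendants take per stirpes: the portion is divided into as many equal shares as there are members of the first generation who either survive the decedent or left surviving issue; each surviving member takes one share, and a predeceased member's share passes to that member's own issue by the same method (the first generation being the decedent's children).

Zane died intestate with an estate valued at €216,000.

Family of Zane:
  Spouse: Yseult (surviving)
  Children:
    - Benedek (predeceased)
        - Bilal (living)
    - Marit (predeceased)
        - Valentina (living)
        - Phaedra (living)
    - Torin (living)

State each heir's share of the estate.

Yseult: €108,000; Bilal: €36,000; Valentina: €18,000; Phaedra: €18,000; Torin: €36,000

Yseult takes one-half of €216,000 = €108,000. The remaining €108,000 passes to the descendants.
The descendants' portion (€108,000) is divided into 3 shares of €36,000: Torin takes €36,000; Benedek's €36,000 share passes to Benedek's issue; Marit's €36,000 share passes to Marit's issue.
Benedek's share (€36,000) passes entirely to Bilal.
Marit's share (€36,000) is divided into 2 shares of €18,000: Valentina and Phaedra each take €18,000.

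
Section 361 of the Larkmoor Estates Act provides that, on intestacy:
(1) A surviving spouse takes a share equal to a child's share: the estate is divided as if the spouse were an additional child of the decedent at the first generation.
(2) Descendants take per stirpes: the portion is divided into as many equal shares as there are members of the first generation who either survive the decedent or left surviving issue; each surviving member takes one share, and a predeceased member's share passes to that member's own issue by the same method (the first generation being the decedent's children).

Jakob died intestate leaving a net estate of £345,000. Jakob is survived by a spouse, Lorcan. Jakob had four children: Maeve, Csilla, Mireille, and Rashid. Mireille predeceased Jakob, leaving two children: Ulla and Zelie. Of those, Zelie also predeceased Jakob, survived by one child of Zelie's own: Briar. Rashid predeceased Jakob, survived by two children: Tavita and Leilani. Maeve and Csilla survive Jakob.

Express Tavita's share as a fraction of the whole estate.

Tavita receives 1/10 of the estate.

The spouse counts as an additional share at the children's level, so there are 5 primary shares of £69,000. Lorcan takes one such share (£69,000).
The children's combined portion (£276,000) is divided into 4 shares of £69,000: Maeve and Csilla each take £69,000; Mireille's £69,000 share passes to Mireille's issue; Rashid's £69,000 share passes to Rashid's issue.
Mireille's share (£69,000) is divided into 2 shares of £34,500: Ulla takes £34,500; Zelie's £34,500 share passes to Zelie's issue.
Zelie's share (£34,500) passes entirely to Briar.
Rashid's share (£69,000) is divided into 2 shares of £34,500: Tavita and Leilani each take £34,500.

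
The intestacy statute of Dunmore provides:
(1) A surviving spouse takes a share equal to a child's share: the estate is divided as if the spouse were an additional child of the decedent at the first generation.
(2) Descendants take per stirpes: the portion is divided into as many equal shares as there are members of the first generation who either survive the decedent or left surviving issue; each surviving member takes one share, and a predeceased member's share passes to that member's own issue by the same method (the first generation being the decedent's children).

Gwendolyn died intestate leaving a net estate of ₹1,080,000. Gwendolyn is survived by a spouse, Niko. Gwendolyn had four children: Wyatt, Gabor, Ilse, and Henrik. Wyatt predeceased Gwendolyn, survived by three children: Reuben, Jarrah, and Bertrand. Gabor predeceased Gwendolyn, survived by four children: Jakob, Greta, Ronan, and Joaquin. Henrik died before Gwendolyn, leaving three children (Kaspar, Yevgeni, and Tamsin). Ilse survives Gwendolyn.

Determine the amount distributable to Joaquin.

The spouse counts as an additional share at the children's level, so there are 5 primary shares of ₹216,000. Niko takes one such share (₹216,000).
The children's combined portion (₹864,000) is divided into 4 shares of ₹216,000: Ilse takes ₹216,000; Wyatt's ₹216,000 share passes to Wyatt's issue; Gabor's ₹216,000 share passes to Gabor's issue; Henrik's ₹216,000 share passes to Henrik's issue.
Wyatt's share (₹216,000) is divided into 3 shares of ₹72,000: Reuben, Jarrah, and Bertrand each take ₹72,000.
Gabor's share (₹216,000) is divided into 4 shares of ₹54,000: Jakob, Greta, Ronan, and Joaquin each take ₹54,000.
Henrik's share (₹216,000) is divided into 3 shares of ₹72,000: Kaspar, Yevgeni, and Tamsin each take ₹72,000.

Joaquin receives ₹54,000.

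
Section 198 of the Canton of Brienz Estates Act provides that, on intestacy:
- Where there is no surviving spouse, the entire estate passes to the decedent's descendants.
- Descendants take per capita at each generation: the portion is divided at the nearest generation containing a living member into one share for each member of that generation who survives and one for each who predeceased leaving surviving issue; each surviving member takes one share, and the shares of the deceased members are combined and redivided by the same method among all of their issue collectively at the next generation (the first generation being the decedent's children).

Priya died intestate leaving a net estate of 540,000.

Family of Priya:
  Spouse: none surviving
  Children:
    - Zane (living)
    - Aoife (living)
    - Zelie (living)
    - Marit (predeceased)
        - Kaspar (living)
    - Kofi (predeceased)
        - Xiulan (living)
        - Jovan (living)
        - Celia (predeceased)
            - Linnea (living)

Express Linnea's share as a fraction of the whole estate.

The entire 540,000 passes to the descendants.
That amount (540,000) is divided at the children's generation into 5 shares of 108,000. Zane, Aoife, and Zelie each take 108,000. The 2 shares of the deceased (Marit and Kofi) are combined into a pool of 216,000.
That pool (216,000) is divided at the grandchildren's generation into 4 shares of 54,000. Kaspar, Xiulan, and Jovan each take 54,000. The remaining share for the deceased Celia (54,000) is carried to the next generation.
That pool (54,000) passes entirely to Linnea, the sole taker at the great-grandchildren's generation.

Linnea receives 1/10 of the estate.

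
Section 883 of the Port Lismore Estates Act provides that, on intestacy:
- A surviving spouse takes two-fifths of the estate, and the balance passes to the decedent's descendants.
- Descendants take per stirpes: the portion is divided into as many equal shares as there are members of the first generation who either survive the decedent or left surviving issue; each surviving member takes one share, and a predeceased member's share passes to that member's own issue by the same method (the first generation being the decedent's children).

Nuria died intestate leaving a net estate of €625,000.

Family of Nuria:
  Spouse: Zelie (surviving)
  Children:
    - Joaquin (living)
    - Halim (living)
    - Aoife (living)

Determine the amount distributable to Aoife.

Zelie takes two-fifths of €625,000 = €250,000. The remaining €375,000 passes to the descendants.
The descendants' portion (€375,000) is divided into 3 shares of €125,000: Joaquin, Halim, and Aoife each take €125,000.

Aoife receives €125,000.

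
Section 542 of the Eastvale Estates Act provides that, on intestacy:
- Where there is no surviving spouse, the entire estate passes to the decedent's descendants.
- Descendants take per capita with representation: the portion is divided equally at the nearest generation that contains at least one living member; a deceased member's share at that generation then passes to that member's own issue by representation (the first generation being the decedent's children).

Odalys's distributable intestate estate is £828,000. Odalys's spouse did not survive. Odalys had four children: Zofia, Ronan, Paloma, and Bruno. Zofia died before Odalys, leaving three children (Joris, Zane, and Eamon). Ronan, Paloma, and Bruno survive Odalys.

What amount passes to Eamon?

The entire £828,000 passes to the descendants.
That amount (£828,000) is divided into 4 shares of £207,000: Ronan, Paloma, and Bruno each take £207,000; Zofia's £207,000 share passes to Zofia's issue.
Zofia's share (£207,000) is divided into 3 shares of £69,000: Joris, Zane, and Eamon each take £69,000.

Eamon receives £69,000.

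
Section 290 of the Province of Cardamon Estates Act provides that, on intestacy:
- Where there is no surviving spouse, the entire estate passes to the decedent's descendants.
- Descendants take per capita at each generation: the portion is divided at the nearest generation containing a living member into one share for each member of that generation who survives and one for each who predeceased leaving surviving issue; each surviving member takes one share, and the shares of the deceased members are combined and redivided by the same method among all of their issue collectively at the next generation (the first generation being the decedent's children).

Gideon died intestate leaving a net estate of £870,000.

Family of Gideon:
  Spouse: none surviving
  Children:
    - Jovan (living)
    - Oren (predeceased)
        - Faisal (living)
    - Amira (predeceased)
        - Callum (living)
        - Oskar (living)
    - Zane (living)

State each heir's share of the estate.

Jovan: £217,500; Faisal: £145,000; Callum: £145,000; Oskar: £145,000; Zane: £217,500

The entire £870,000 passes to the descendants.
That amount (£870,000) is divided at the children's generation into 4 shares of £217,500. Jovan and Zane each take £217,500. The 2 shares of the deceased (Oren and Amira) are combined into a pool of £435,000.
That pool (£435,000) is divided at the grandchildren's generation equally among Faisal, Callum, and Oskar: £145,000 each.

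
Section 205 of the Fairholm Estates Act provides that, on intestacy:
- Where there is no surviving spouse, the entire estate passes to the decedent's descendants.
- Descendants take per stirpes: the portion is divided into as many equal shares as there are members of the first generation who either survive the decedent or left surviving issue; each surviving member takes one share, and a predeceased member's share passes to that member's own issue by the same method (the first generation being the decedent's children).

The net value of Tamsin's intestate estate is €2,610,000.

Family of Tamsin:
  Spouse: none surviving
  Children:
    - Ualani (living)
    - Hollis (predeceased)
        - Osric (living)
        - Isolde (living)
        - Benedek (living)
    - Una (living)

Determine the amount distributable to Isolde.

Isolde receives €290,000.

The entire €2,610,000 passes to the descendants.
That amount (€2,610,000) is divided into 3 shares of €870,000: Ualani and Una each take €870,000; Hollis's €870,000 share passes to Hollis's issue.
Hollis's share (€870,000) is divided into 3 shares of €290,000: Osric, Isolde, and Benedek each take €290,000.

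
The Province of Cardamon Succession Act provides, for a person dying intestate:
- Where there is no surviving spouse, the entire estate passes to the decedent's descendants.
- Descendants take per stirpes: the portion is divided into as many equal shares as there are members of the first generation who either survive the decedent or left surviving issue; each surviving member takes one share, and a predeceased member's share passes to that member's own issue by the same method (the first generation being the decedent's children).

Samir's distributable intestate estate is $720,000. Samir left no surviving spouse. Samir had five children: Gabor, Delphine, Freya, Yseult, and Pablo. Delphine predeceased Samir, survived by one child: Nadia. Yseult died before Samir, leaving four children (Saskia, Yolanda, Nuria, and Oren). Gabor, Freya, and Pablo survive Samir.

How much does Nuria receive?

The entire $720,000 passes to the descendants.
That amount ($720,000) is divided into 5 shares of $144,000: Gabor, Freya, and Pablo each take $144,000; Delphine's $144,000 share passes to Delphine's issue; Yseult's $144,000 share passes to Yseult's issue.
Delphine's share ($144,000) passes entirely to Nadia.
Yseult's share ($144,000) is divided into 4 shares of $36,000: Saskia, Yolanda, Nuria, and Oren each take $36,000.

Nuria receives $36,000.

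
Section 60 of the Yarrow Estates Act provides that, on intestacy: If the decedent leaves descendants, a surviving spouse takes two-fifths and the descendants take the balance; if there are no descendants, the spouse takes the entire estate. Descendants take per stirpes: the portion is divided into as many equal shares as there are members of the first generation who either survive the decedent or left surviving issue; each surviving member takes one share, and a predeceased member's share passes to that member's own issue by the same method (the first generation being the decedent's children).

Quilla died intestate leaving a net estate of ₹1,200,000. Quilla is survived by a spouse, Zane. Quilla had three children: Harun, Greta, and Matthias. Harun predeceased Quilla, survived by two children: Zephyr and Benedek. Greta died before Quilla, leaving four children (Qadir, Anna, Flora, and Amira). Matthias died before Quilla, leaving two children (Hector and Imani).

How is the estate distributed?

Zane takes two-fifths of ₹1,200,000 = ₹480,000. The remaining ₹720,000 passes to the descendants.
The descendants' portion (₹720,000) is divided into 3 shares of ₹240,000: Harun's ₹240,000 share passes to Harun's issue; Greta's ₹240,000 share passes to Greta's issue; Matthias's ₹240,000 share passes to Matthias's issue.
Harun's share (₹240,000) is divided into 2 shares of ₹120,000: Zephyr and Benedek each take ₹120,000.
Greta's share (₹240,000) is divided into 4 shares of ₹60,000: Qadir, Anna, Flora, and Amira each take ₹60,000.
Matthias's share (₹240,000) is divided into 2 shares of ₹120,000: Hector and Imani each take ₹120,000.

Zane: ₹480,000; Zephyr: ₹120,000; Benedek: ₹120,000; Qadir: ₹60,000; Anna: ₹60,000; Flora: ₹60,000; Amira: ₹60,000; Hector: ₹120,000; Imani: ₹120,000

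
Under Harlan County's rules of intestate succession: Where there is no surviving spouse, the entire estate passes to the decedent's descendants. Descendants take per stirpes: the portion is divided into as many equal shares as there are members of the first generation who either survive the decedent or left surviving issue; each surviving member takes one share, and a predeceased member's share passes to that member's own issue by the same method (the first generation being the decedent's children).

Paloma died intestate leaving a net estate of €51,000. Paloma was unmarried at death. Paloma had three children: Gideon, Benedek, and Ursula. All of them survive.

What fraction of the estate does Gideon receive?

Gideon receives 1/3 of the estate.

The entire €51,000 passes to the descendants.
That amount (€51,000) is divided into 3 shares of €17,000: Gideon, Benedek, and Ursula each take €17,000.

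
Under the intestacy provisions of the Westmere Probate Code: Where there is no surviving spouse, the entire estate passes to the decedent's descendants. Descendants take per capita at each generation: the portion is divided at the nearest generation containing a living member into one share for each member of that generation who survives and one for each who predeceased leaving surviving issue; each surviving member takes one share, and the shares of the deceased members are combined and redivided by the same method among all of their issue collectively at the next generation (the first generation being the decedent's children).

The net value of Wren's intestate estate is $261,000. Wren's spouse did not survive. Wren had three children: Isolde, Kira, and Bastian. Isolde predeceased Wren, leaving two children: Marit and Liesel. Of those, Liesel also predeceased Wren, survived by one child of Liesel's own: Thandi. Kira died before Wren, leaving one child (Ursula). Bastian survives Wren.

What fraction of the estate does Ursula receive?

The entire $261,000 passes to the descendants.
That amount ($261,000) is divided at the children's generation into 3 shares of $87,000. Bastian takes $87,000. The 2 shares of the deceased (Isolde and Kira) are combined into a pool of $174,000.
That pool ($174,000) is divided at the grandchildren's generation into 3 shares of $58,000. Marit and Ursula each take $58,000. The remaining share for the deceased Liesel ($58,000) is carried to the next generation.
That pool ($58,000) passes entirely to Thandi, the sole taker at the great-grandchildren's generation.

Ursula receives 2/9 of the estate.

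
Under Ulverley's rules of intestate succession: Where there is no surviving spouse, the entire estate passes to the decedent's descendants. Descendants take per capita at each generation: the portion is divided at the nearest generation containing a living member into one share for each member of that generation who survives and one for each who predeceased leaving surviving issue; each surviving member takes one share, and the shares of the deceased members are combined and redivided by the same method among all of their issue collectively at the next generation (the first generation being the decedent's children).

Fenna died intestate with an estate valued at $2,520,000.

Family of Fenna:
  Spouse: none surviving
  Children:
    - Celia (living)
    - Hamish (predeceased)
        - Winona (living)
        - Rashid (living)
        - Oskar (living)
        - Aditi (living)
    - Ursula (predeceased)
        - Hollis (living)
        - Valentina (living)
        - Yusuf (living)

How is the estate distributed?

The entire $2,520,000 passes to the descendants.
That amount ($2,520,000) is divided at the children's generation into 3 shares of $840,000. Celia takes $840,000. The 2 shares of the deceased (Hamish and Ursula) are combined into a pool of $1,680,000.
That pool ($1,680,000) is divided at the grandchildren's generation equally among Winona, Rashid, Oskar, Aditi, Hollis, Valentina, and Yusuf: $240,000 each.

Celia: $840,000; Winona: $240,000; Rashid: $240,000; Oskar: $240,000; Aditi: $240,000; Hollis: $240,000; Valentina: $240,000; Yusuf: $240,000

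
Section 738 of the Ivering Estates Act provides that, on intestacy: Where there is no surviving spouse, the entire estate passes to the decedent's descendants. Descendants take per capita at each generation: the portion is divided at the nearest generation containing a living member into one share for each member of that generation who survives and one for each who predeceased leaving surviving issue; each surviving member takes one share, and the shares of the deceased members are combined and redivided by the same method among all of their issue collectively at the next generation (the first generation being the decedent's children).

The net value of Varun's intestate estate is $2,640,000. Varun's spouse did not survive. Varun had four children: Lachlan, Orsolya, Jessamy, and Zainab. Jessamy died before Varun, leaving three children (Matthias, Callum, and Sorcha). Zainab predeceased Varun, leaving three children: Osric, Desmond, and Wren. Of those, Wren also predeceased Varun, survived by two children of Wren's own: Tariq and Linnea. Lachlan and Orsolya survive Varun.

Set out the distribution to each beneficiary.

The entire $2,640,000 passes to the descendants.
That amount ($2,640,000) is divided at the children's generation into 4 shares of $660,000. Lachlan and Orsolya each take $660,000. The 2 shares of the deceased (Jessamy and Zainab) are combined into a pool of $1,320,000.
That pool ($1,320,000) is divided at the grandchildren's generation into 6 shares of $220,000. Matthias, Callum, Sorcha, Osric, and Desmond each take $220,000. The remaining share for the deceased Wren ($220,000) is carried to the next generation.
That pool ($220,000) is divided at the great-grandchildren's generation equally among Tariq and Linnea: $110,000 each.

Lachlan: $660,000; Orsolya: $660,000; Matthias: $220,000; Callum: $220,000; Sorcha: $220,000; Osric: $220,000; Desmond: $220,000; Tariq: $110,000; Linnea: $110,000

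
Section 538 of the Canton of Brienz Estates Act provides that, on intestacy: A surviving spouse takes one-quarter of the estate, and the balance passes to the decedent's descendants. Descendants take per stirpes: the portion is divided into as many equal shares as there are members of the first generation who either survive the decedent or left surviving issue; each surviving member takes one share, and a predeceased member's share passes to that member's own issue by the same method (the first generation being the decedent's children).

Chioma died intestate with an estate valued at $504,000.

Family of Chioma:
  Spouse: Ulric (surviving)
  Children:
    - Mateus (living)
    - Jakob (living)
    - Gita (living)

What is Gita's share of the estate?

Ulric takes one-quarter of $504,000 = $126,000. The remaining $378,000 passes to the descendants.
The descendants' portion ($378,000) is divided into 3 shares of $126,000: Mateus, Jakob, and Gita each take $126,000.

Gita receives $126,000.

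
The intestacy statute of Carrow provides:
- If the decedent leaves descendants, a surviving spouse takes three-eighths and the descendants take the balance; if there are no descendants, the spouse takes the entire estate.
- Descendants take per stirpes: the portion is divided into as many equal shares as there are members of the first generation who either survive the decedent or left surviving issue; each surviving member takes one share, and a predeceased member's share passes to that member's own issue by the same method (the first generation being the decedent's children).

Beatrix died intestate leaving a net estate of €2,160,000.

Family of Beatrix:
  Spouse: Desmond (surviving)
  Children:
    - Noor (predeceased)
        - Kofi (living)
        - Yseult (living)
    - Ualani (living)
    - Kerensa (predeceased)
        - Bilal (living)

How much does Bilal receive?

Desmond takes three-eighths of €2,160,000 = €810,000. The remaining €1,350,000 passes to the descendants.
The descendants' portion (€1,350,000) is divided into 3 shares of €450,000: Ualani takes €450,000; Noor's €450,000 share passes to Noor's issue; Kerensa's €450,000 share passes to Kerensa's issue.
Noor's share (€450,000) is divided into 2 shares of €225,000: Kofi and Yseult each take €225,000.
Kerensa's share (€450,000) passes entirely to Bilal.

Bilal receives €450,000.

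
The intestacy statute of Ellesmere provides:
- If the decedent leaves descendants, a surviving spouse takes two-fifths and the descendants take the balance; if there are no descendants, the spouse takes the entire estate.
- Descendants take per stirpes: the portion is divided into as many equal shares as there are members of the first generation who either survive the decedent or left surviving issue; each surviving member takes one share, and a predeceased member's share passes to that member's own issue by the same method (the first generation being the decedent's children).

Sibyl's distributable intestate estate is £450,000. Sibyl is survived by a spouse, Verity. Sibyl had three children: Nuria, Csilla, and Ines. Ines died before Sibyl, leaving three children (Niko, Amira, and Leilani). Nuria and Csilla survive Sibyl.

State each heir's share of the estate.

Verity takes two-fifths of £450,000 = £180,000. The remaining £270,000 passes to the descendants.
The descendants' portion (£270,000) is divided into 3 shares of £90,000: Nuria and Csilla each take £90,000; Ines's £90,000 share passes to Ines's issue.
Ines's share (£90,000) is divided into 3 shares of £30,000: Niko, Amira, and Leilani each take £30,000.

Verity: £180,000; Nuria: £90,000; Csilla: £90,000; Niko: £30,000; Amira: £30,000; Leilani: £30,000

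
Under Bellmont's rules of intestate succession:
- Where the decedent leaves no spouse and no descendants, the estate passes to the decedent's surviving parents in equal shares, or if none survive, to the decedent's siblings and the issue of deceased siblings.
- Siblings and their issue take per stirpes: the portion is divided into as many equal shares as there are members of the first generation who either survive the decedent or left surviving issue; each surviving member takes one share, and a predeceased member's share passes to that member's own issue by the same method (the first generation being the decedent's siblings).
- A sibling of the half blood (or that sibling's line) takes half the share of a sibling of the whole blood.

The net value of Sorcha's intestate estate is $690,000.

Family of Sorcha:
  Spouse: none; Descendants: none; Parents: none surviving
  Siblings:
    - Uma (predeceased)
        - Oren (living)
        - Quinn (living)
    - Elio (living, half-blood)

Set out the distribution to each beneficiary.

The entire $690,000 passes to the siblings and their issue.
Counting each half-blood sibling's line as half a unit, there are 3/2 units in $690,000, so one unit is $460,000. Whole-blood lines (Uma) take $460,000 each; half-blood lines (Elio) take $230,000 each.
Uma's share ($460,000) is divided into 2 shares of $230,000: Oren and Quinn each take $230,000.

Oren: $230,000; Quinn: $230,000; Elio: $230,000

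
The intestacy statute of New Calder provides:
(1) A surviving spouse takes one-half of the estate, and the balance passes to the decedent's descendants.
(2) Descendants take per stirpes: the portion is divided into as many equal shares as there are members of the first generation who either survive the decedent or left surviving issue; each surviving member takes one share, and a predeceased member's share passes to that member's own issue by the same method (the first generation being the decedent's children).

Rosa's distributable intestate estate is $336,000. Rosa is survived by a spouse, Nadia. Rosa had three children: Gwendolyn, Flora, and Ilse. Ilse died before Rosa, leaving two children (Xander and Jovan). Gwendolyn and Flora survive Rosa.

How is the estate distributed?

Nadia: $168,000; Gwendolyn: $56,000; Flora: $56,000; Xander: $28,000; Jovan: $28,000

Nadia takes one-half of $336,000 = $168,000. The remaining $168,000 passes to the descendants.
The descendants' portion ($168,000) is divided into 3 shares of $56,000: Gwendolyn and Flora each take $56,000; Ilse's $56,000 share passes to Ilse's issue.
Ilse's share ($56,000) is divided into 2 shares of $28,000: Xander and Jovan each take $28,000.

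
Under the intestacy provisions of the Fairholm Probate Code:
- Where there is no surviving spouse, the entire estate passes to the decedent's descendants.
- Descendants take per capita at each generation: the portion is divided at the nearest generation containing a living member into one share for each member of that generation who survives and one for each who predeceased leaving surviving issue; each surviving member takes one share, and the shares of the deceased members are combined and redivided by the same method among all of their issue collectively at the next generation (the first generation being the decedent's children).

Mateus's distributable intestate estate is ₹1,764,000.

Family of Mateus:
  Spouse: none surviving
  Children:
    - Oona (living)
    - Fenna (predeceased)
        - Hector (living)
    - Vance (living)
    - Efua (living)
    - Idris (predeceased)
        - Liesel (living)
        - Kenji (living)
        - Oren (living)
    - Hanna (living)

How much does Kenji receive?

The entire ₹1,764,000 passes to the descendants.
That amount (₹1,764,000) is divided at the children's generation into 6 shares of ₹294,000. Oona, Vance, Efua, and Hanna each take ₹294,000. The 2 shares of the deceased (Fenna and Idris) are combined into a pool of ₹588,000.
That pool (₹588,000) is divided at the grandchildren's generation equally among Hector, Liesel, Kenji, and Oren: ₹147,000 each.

Kenji receives ₹147,000.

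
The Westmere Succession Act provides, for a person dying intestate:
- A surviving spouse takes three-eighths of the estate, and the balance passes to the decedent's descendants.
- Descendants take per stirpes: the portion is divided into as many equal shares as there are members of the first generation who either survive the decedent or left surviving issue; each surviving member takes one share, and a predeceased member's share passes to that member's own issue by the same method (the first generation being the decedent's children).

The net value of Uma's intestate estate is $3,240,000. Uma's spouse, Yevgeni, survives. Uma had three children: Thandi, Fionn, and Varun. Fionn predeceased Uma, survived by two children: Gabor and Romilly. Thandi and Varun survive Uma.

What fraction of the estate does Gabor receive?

Gabor receives 5/48 of the estate.

Yevgeni takes three-eighths of $3,240,000 = $1,215,000. The remaining $2,025,000 passes to the descendants.
The descendants' portion ($2,025,000) is divided into 3 shares of $675,000: Thandi and Varun each take $675,000; Fionn's $675,000 share passes to Fionn's issue.
Fionn's share ($675,000) is divided into 2 shares of $337,500: Gabor and Romilly each take $337,500.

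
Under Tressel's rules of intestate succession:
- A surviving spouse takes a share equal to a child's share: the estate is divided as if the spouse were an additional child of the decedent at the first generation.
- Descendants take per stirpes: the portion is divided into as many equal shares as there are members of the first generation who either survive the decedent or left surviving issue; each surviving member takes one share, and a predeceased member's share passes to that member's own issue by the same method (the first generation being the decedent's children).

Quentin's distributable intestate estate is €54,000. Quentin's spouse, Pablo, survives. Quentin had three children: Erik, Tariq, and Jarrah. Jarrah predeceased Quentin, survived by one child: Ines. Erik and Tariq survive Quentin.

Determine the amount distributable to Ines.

Ines receives €13,500.

The spouse counts as an additional share at the children's level, so there are 4 primary shares of €13,500. Pablo takes one such share (€13,500).
The children's combined portion (€40,500) is divided into 3 shares of €13,500: Erik and Tariq each take €13,500; Jarrah's €13,500 share passes to Jarrah's issue.
Jarrah's share (€13,500) passes entirely to Ines.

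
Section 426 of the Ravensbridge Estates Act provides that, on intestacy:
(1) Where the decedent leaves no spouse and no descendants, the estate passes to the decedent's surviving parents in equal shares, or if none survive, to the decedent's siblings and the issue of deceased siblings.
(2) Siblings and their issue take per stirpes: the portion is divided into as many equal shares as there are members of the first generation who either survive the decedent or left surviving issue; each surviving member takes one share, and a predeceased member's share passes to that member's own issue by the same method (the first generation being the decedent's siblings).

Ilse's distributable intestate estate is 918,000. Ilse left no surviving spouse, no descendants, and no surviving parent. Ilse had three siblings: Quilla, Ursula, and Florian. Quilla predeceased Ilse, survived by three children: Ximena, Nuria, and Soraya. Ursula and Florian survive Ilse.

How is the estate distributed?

The entire 918,000 passes to the siblings and their issue.
That amount (918,000) is divided into 3 shares of 306,000: Ursula and Florian each take 306,000; Quilla's 306,000 share passes to Quilla's issue.
Quilla's share (306,000) is divided into 3 shares of 102,000: Ximena, Nuria, and Soraya each take 102,000.

Ximena: 102,000; Nuria: 102,000; Soraya: 102,000; Ursula: 306,000; Florian: 306,000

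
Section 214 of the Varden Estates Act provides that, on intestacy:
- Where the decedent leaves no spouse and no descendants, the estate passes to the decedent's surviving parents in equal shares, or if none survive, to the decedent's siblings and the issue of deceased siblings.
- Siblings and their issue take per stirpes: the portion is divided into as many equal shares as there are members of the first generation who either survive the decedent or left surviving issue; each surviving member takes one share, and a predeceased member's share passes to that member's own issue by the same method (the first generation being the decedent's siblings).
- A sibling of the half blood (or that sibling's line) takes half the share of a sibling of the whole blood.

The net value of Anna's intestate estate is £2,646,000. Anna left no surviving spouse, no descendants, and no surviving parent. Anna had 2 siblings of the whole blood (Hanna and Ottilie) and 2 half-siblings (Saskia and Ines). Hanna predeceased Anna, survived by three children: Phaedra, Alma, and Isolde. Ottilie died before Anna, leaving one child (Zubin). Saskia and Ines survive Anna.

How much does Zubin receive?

The entire £2,646,000 passes to the siblings and their issue.
Counting each half-blood sibling's line as half a unit, there are 3 units in £2,646,000, so one unit is £882,000. Whole-blood lines (Hanna and Ottilie) take £882,000 each; half-blood lines (Saskia and Ines) take £441,000 each.
Hanna's share (£882,000) is divided into 3 shares of £294,000: Phaedra, Alma, and Isolde each take £294,000.
Ottilie's share (£882,000) passes entirely to Zubin.

Zubin receives £882,000.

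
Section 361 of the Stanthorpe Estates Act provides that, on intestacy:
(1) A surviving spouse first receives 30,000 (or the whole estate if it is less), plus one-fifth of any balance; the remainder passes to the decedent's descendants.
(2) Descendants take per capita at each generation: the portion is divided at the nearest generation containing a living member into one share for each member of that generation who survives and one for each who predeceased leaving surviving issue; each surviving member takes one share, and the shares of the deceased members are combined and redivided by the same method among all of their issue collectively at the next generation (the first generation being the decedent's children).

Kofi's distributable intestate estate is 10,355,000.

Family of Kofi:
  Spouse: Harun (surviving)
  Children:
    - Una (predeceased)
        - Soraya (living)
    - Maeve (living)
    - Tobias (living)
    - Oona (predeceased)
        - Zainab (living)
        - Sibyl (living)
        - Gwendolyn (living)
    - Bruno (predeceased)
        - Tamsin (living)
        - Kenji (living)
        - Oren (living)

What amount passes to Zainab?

Harun first takes 30,000, leaving a balance of 10,325,000. Harun then takes one-fifth of the balance (2,065,000), for a total of 2,095,000. The remaining 8,260,000 passes to the descendants.
The descendants' portion (8,260,000) is divided at the children's generation into 5 shares of 1,652,000. Maeve and Tobias each take 1,652,000. The 3 shares of the deceased (Una, Oona, and Bruno) are combined into a pool of 4,956,000.
That pool (4,956,000) is divided at the grandchildren's generation equally among Soraya, Zainab, Sibyl, Gwendolyn, Tamsin, Kenji, and Oren: 708,000 each.

Zainab receives 708,000.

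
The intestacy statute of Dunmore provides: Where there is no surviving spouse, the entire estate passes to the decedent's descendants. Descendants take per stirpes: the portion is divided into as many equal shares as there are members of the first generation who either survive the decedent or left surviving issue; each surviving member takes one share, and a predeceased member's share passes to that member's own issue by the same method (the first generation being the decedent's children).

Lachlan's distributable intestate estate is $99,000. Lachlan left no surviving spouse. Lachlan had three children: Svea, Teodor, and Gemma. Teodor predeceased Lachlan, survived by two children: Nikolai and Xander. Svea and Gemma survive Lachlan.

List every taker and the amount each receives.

Svea: $33,000; Nikolai: $16,500; Xander: $16,500; Gemma: $33,000

The entire $99,000 passes to the descendants.
That amount ($99,000) is divided into 3 shares of $33,000: Svea and Gemma each take $33,000; Teodor's $33,000 share passes to Teodor's issue.
Teodor's share ($33,000) is divided into 2 shares of $16,500: Nikolai and Xander each take $16,500.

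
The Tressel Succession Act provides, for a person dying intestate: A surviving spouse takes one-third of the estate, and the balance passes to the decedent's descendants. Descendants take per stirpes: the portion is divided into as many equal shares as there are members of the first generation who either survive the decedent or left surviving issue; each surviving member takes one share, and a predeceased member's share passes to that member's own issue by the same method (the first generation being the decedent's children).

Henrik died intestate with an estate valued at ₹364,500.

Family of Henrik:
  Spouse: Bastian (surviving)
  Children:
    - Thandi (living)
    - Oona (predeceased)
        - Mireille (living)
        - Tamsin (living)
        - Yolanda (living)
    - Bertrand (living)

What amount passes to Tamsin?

Tamsin receives ₹27,000.

Bastian takes one-third of ₹364,500 = ₹121,500. The remaining ₹243,000 passes to the descendants.
The descendants' portion (₹243,000) is divided into 3 shares of ₹81,000: Thandi and Bertrand each take ₹81,000; Oona's ₹81,000 share passes to Oona's issue.
Oona's share (₹81,000) is divided into 3 shares of ₹27,000: Mireille, Tamsin, and Yolanda each take ₹27,000.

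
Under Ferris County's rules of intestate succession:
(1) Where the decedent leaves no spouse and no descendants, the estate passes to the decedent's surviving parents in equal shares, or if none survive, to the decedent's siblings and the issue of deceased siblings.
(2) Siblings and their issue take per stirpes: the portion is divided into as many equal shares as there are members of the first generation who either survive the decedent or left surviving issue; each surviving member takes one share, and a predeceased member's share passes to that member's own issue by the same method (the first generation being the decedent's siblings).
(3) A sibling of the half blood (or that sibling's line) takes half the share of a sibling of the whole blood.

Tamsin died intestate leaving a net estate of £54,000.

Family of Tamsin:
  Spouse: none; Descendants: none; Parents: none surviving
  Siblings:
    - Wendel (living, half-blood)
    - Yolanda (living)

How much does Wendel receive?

The entire £54,000 passes to the siblings and their issue.
Counting each half-blood sibling's line as half a unit, there are 3/2 units in £54,000, so one unit is £36,000. Whole-blood lines (Yolanda) take £36,000 each; half-blood lines (Wendel) take £18,000 each.

Wendel receives £18,000.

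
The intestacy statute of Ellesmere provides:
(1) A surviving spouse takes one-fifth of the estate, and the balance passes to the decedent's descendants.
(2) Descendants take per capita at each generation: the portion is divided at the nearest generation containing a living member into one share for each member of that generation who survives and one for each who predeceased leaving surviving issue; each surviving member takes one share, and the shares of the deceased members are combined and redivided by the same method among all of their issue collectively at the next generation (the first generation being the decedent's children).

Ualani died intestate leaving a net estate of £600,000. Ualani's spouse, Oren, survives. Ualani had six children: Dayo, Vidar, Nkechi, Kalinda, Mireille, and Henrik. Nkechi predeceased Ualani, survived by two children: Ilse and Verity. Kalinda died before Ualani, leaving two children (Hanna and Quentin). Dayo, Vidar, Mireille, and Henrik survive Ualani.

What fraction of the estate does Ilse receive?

Oren takes one-fifth of £600,000 = £120,000. The remaining £480,000 passes to the descendants.
The descendants' portion (£480,000) is divided at the children's generation into 6 shares of £80,000. Dayo, Vidar, Mireille, and Henrik each take £80,000. The 2 shares of the deceased (Nkechi and Kalinda) are combined into a pool of £160,000.
That pool (£160,000) is divided at the grandchildren's generation equally among Ilse, Verity, Hanna, and Quentin: £40,000 each.

Ilse receives 1/15 of the estate.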